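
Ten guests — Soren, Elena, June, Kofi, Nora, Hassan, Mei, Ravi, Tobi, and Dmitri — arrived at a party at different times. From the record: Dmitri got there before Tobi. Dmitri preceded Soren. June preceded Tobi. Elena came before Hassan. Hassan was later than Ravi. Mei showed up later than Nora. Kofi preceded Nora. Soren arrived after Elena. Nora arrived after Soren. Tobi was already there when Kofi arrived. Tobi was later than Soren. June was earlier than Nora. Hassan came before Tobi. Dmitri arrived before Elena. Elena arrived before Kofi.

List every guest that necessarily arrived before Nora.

Dmitri, Elena, Hassan, June, Kofi, Ravi, Soren, Tobi

Directly stated before Nora: June, Kofi, and Soren.
Dmitri reaches Nora via Dmitri → Soren → Nora.
Elena reaches Nora via Elena → Kofi → Nora.
Hassan reaches Nora via Hassan → Tobi → Kofi → Nora.
Likewise Ravi and Tobi each reach Nora by chaining the stated constraints.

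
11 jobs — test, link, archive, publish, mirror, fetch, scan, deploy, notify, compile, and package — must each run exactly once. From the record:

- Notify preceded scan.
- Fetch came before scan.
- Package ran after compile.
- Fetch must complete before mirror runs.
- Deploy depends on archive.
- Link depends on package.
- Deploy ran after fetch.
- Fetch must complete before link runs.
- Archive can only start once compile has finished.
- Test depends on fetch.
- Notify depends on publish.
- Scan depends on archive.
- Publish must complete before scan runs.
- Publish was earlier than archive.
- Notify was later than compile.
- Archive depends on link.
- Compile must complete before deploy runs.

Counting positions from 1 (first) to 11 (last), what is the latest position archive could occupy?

Archive must come before deploy and scan — 2 stages forced after it.
Everything else can be placed before archive in some valid order, so archive can sit as late as position 11 − 2 = 9.

9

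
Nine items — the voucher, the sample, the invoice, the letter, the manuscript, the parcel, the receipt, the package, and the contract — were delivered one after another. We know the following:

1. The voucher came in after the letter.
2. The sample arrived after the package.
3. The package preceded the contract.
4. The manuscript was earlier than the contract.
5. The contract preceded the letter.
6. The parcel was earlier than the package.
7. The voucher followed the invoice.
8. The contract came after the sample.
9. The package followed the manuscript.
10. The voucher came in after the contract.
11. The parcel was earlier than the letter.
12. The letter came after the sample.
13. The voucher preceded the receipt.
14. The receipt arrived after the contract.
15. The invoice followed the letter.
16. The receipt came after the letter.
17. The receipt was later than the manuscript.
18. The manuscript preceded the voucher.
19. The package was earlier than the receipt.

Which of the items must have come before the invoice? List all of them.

the contract, the letter, the manuscript, the package, the parcel, the sample

Directly stated before the invoice: the letter.
The contract reaches the invoice via the contract → the letter → the invoice.
The manuscript reaches the invoice via the manuscript → the contract → the letter → the invoice.
The package reaches the invoice via the package → the sample → the letter → the invoice.
Likewise the parcel and the sample each reach the invoice by chaining the stated constraints.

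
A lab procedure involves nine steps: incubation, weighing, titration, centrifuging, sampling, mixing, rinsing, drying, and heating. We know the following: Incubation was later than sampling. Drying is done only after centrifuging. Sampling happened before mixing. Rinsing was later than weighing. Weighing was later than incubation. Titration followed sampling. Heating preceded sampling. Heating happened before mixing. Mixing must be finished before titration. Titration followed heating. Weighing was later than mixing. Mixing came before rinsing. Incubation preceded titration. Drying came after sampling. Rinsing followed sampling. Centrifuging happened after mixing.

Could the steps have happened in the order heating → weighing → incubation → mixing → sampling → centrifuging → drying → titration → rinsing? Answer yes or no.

The constraints require sampling before mixing, but in the proposed sequence mixing appears ahead of sampling. That one violation is enough.

no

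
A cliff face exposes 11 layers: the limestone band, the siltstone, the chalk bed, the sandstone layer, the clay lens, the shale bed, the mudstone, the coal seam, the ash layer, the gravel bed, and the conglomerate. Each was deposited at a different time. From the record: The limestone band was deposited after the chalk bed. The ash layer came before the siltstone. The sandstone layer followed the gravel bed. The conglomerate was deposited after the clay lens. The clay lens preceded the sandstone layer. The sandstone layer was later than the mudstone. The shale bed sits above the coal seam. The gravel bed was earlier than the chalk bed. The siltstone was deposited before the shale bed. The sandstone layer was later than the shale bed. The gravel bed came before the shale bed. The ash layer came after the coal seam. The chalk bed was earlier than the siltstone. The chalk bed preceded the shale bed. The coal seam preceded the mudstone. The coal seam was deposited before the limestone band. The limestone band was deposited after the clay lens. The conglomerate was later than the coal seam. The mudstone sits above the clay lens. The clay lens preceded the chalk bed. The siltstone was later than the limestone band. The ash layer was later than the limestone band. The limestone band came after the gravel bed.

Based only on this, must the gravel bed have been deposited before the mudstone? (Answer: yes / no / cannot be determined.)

cannot be determined

No chain of stated constraints runs from the gravel bed to the mudstone, and none runs from the mudstone to the gravel bed either.
So the relative order of the gravel bed and the mudstone is not fixed by the given facts.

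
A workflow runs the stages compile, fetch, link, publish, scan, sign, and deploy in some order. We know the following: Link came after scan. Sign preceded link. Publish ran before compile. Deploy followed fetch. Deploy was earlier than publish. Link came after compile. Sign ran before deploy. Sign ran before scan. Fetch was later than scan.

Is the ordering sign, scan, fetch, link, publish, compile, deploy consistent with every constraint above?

no

The constraints require deploy before publish, but in the proposed sequence publish appears ahead of deploy. That one violation is enough.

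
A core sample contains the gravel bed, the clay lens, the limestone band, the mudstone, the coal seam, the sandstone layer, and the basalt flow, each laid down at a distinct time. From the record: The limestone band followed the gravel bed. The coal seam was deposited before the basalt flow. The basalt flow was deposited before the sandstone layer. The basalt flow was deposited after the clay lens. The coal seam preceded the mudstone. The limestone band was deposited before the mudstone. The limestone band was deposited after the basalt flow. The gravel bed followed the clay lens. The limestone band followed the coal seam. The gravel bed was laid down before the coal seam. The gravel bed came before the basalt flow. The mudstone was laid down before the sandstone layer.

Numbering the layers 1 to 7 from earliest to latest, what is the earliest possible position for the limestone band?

5

The basalt flow, the clay lens, the coal seam, and the gravel bed must all come before the limestone band — 4 forced predecessors.
Nothing else is forced ahead of the limestone band, so its earliest slot is position 4 + 1 = 5.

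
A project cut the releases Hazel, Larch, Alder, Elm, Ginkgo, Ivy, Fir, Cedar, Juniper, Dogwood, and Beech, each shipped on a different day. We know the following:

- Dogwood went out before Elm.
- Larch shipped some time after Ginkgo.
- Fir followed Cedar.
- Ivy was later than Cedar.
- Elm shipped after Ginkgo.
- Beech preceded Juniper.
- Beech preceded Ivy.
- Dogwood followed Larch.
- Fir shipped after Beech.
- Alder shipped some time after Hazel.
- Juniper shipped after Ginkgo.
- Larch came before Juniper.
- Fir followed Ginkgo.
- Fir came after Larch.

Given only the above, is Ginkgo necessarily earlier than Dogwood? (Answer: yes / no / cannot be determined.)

yes

Chain the constraints: Ginkgo → Larch → Dogwood. Each link is directly stated, so Ginkgo comes before Dogwood.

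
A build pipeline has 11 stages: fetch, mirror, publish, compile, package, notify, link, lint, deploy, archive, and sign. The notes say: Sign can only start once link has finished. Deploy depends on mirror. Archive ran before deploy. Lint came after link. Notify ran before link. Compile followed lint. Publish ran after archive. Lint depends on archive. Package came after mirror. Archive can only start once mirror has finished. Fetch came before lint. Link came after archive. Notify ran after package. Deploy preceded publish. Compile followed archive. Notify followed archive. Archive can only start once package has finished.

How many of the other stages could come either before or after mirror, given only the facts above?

1

Forced after mirror: archive, compile, deploy, link, lint, notify, package, publish, and sign.
That leaves fetch with no forced order relative to mirror — 1.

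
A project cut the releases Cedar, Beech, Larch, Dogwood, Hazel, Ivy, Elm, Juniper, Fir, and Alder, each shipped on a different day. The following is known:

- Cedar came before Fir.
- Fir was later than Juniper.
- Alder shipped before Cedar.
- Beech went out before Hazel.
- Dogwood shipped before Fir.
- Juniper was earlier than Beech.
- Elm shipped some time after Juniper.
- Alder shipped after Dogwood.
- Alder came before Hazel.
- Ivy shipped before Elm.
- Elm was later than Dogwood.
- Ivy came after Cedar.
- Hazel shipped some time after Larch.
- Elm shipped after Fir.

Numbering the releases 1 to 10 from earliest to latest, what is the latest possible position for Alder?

5

Alder must come before Cedar, Elm, Fir, Hazel, and Ivy — 5 releases forced after it.
Everything else can be placed before Alder in some valid order, so Alder can sit as late as position 10 − 5 = 5.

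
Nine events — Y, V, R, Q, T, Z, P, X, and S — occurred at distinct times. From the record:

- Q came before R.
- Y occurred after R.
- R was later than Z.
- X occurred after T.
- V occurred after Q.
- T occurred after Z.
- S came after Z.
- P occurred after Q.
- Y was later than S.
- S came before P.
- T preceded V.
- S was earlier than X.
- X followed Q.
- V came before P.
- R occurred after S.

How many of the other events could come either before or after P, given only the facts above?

Forced before P: Q, S, T, V, and Z.
That leaves R, X, and Y with no forced order relative to P — 3.

3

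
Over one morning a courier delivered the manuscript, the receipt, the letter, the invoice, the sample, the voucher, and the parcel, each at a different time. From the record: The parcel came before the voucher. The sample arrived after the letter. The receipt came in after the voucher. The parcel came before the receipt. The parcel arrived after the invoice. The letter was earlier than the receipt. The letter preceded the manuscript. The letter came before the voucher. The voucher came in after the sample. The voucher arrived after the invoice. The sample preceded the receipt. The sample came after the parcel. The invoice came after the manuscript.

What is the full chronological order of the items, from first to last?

The constraints fix every adjacent pair, so only one ordering works:
the letter → the manuscript → the invoice → the parcel → the sample → the voucher → the receipt.

the letter, the manuscript, the invoice, the parcel, the sample, the voucher, the receipt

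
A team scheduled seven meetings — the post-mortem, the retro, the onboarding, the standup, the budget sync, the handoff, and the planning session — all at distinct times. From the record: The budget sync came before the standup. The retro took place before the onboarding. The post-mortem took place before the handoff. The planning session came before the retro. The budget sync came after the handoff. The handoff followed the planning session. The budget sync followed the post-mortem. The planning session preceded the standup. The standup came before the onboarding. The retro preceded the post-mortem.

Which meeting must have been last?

Every other meeting has a chain of constraints placing it before the onboarding, so the onboarding is last.

the onboarding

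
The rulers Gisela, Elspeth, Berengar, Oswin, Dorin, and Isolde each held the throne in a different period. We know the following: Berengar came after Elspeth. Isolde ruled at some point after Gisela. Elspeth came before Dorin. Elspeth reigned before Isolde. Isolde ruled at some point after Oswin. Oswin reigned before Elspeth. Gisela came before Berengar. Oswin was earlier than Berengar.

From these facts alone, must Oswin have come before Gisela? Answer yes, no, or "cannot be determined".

cannot be determined

No chain of stated constraints runs from Oswin to Gisela, and none runs from Gisela to Oswin either.
So the relative order of Oswin and Gisela is not fixed by the given facts.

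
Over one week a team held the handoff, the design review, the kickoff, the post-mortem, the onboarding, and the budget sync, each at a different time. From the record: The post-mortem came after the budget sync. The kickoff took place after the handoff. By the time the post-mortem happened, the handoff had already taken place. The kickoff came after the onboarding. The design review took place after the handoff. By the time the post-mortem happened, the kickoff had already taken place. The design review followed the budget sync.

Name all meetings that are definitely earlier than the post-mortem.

Directly stated before the post-mortem: the budget sync, the handoff, and the kickoff.
The onboarding reaches the post-mortem via the onboarding → the kickoff → the post-mortem.

the budget sync, the handoff, the kickoff, the onboarding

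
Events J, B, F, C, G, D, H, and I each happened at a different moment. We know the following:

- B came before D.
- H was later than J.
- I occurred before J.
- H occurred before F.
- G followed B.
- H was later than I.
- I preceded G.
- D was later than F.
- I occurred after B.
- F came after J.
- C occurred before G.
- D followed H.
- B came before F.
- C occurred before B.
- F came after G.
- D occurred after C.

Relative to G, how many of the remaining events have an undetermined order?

Forced before G: B, C, and I; forced after G: D and F.
That leaves H and J with no forced order relative to G — 2.

2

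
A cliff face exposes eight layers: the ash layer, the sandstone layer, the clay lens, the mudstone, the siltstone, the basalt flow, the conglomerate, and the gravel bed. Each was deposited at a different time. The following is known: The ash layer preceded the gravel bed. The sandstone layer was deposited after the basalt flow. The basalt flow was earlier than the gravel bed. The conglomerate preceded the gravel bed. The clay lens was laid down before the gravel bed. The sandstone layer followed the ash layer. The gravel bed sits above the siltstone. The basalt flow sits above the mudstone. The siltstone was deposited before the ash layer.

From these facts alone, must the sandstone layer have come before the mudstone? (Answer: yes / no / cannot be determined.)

Tracing the constraints gives the mudstone → the basalt flow → the sandstone layer, so the mudstone must come before the sandstone layer.
That means the sandstone layer cannot be before the mudstone.

no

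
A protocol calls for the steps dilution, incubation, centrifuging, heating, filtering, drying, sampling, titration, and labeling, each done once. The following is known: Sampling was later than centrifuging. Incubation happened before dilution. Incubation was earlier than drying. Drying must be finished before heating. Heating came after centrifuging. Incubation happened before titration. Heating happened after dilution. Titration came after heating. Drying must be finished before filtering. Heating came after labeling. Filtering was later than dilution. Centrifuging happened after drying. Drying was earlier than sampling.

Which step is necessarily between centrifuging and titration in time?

heating

Tracing the constraints gives centrifuging → heating → titration, so heating sits after centrifuging and before titration.
No other step is forced both after centrifuging and before titration.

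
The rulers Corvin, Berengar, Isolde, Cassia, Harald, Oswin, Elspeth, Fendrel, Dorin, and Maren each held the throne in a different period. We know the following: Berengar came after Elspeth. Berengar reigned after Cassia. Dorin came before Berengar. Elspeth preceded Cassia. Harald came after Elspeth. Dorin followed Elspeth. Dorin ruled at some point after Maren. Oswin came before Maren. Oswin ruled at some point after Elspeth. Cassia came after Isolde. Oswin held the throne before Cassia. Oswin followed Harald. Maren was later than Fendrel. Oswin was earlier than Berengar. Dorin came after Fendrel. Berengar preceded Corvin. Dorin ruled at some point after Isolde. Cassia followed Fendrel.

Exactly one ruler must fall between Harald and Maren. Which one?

Tracing the constraints gives Harald → Oswin → Maren, so Oswin sits after Harald and before Maren.
No other ruler is forced both after Harald and before Maren.

Oswin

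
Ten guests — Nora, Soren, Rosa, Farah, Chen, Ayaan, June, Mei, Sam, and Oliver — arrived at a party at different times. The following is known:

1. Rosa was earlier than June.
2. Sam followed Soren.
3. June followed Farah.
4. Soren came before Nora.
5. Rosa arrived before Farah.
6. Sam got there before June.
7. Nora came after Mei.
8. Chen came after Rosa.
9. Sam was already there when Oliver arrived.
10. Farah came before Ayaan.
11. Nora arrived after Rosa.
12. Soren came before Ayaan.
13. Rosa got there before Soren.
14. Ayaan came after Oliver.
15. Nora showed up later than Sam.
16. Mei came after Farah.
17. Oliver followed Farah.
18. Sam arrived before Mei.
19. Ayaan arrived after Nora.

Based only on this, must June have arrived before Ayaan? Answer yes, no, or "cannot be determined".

cannot be determined

No chain of stated constraints runs from June to Ayaan, and none runs from Ayaan to June either.
So the relative order of June and Ayaan is not fixed by the given facts.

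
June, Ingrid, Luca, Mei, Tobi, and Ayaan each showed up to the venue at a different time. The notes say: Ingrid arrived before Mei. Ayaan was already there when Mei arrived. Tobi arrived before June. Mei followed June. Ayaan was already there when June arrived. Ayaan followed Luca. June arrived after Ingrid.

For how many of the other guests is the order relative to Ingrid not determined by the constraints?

Forced after Ingrid: June and Mei.
That leaves Ayaan, Luca, and Tobi with no forced order relative to Ingrid — 3.

3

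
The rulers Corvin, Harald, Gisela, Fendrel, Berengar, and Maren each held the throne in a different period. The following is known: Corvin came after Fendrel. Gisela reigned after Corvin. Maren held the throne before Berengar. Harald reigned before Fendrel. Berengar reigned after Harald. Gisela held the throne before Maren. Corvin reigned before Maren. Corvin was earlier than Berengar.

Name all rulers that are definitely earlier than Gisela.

Corvin, Fendrel, Harald

Directly stated before Gisela: Corvin.
Fendrel reaches Gisela via Fendrel → Corvin → Gisela.
Harald reaches Gisela via Harald → Fendrel → Corvin → Gisela.
No chain forces Maren (or any of the others) ahead of Gisela.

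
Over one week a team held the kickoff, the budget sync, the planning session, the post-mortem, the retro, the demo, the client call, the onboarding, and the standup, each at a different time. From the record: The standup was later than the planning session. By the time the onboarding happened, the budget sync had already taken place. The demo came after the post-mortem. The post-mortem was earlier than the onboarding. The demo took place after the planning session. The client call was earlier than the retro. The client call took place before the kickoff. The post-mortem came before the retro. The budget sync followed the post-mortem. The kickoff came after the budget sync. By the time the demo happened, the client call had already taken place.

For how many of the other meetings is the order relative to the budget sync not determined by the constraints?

Forced before the budget sync: the post-mortem; forced after the budget sync: the kickoff and the onboarding.
That leaves the client call, the demo, the planning session, the retro, and the standup with no forced order relative to the budget sync — 5.

5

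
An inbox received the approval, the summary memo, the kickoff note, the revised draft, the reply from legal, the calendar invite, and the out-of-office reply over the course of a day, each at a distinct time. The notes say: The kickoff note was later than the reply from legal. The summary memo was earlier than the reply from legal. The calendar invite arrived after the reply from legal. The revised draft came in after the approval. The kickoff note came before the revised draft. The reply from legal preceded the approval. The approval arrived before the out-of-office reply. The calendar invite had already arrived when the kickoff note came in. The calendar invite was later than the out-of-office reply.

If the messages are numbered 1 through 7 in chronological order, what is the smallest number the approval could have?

3

The reply from legal and the summary memo must both come before the approval — 2 forced predecessors.
Nothing else is forced ahead of the approval, so its earliest slot is position 2 + 1 = 3.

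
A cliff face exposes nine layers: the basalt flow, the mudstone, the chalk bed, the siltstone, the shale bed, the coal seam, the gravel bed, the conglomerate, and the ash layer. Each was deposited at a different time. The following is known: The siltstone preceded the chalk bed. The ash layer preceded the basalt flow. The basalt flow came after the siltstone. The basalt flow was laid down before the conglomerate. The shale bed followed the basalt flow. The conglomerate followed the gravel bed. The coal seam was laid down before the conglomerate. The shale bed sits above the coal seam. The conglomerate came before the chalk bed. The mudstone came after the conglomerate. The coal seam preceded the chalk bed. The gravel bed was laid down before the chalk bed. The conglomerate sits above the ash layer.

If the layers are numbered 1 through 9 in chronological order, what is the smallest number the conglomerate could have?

6

The ash layer, the basalt flow, the coal seam, the gravel bed, and the siltstone must all come before the conglomerate — 5 forced predecessors.
Nothing else is forced ahead of the conglomerate, so its earliest slot is position 5 + 1 = 6.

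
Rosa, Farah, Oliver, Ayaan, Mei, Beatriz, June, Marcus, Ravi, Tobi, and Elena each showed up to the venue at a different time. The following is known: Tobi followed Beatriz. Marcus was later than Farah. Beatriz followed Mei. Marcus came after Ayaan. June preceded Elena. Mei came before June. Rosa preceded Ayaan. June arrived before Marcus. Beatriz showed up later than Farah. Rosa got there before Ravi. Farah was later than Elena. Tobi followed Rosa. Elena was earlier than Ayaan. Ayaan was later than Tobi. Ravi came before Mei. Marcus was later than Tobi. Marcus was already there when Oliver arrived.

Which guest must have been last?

Every other guest has a chain of constraints placing them before Oliver, so Oliver is last.

Oliver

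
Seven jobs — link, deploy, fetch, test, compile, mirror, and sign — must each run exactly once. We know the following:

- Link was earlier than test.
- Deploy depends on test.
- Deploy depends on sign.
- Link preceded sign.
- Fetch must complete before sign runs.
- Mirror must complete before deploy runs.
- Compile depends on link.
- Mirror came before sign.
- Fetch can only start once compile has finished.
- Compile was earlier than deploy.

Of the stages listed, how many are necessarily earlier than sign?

Directly stated before sign: fetch, link, and mirror.
Compile reaches sign via compile → fetch → sign.
No chain forces deploy (or any of the others) ahead of sign.
That's compile, fetch, link, and mirror — 4 in all.

4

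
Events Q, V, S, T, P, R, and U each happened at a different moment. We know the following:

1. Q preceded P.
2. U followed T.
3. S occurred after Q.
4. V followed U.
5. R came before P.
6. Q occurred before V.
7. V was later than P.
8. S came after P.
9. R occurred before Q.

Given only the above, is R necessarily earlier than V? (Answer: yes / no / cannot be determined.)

Chain the constraints: R → P → V. Each link is directly stated, so R comes before V.

yes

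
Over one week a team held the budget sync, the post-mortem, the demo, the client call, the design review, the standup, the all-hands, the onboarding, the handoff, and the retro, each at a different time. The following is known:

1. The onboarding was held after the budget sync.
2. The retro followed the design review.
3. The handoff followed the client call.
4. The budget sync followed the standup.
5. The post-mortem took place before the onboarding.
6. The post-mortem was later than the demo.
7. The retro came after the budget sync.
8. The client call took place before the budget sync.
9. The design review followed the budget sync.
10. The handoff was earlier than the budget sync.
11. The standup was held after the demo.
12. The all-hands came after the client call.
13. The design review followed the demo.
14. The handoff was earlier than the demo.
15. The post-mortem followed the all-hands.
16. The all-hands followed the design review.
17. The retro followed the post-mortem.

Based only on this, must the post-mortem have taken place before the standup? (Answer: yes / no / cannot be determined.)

no

Tracing the constraints gives the standup → the budget sync → the design review → the all-hands → the post-mortem, so the standup must come before the post-mortem.
That means the post-mortem cannot be before the standup.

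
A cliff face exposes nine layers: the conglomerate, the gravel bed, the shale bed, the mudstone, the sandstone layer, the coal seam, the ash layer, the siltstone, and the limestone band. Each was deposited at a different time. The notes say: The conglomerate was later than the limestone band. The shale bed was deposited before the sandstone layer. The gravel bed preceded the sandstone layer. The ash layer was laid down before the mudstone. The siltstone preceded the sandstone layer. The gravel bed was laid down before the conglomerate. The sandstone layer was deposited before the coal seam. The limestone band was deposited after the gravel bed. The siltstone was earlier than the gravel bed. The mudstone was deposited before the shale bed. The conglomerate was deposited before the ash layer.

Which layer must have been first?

the siltstone

The siltstone has a chain of constraints placing it before every other layer, so the siltstone must be first.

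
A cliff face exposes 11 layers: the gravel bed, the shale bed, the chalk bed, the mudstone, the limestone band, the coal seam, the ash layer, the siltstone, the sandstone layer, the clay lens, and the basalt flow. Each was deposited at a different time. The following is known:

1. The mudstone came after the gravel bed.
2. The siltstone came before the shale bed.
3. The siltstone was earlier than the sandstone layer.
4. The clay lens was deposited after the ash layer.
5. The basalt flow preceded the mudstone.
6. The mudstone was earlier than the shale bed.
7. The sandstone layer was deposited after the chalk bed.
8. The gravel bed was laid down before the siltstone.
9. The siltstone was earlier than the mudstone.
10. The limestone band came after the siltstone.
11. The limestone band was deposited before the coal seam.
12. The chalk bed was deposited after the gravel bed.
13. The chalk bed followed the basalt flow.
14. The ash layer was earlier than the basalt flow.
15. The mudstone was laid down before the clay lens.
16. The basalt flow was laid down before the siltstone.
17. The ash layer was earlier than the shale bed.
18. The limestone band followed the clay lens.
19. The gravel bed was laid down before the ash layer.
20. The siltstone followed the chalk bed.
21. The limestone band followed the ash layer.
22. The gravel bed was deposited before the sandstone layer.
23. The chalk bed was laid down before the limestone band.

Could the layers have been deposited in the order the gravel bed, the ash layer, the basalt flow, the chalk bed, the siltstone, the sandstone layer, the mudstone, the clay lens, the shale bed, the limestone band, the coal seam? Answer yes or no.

yes

Check each stated constraint against the proposed order — e.g. the ash layer is ahead of the shale bed; the ash layer is ahead of the limestone band. Every pair is in the required order; nothing is violated.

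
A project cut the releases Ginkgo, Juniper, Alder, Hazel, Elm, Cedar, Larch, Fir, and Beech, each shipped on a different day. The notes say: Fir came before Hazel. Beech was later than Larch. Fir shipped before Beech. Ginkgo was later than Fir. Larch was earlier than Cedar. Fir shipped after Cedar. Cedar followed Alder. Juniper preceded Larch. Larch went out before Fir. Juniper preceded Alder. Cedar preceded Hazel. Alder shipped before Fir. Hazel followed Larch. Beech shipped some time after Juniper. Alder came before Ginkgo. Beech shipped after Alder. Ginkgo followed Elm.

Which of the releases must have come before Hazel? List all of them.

Alder, Cedar, Fir, Juniper, Larch

Directly stated before Hazel: Cedar, Fir, and Larch.
Alder reaches Hazel via Alder → Cedar → Hazel.
Juniper reaches Hazel via Juniper → Larch → Hazel.
No chain forces Elm (or any of the others) ahead of Hazel.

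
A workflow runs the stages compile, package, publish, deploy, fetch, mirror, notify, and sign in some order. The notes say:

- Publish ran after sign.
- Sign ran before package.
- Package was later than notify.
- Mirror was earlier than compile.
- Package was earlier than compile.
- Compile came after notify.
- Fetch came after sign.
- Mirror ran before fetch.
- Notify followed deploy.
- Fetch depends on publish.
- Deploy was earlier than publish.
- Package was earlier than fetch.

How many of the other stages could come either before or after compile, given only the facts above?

2

Forced before compile: deploy, mirror, notify, package, and sign.
That leaves fetch and publish with no forced order relative to compile — 2.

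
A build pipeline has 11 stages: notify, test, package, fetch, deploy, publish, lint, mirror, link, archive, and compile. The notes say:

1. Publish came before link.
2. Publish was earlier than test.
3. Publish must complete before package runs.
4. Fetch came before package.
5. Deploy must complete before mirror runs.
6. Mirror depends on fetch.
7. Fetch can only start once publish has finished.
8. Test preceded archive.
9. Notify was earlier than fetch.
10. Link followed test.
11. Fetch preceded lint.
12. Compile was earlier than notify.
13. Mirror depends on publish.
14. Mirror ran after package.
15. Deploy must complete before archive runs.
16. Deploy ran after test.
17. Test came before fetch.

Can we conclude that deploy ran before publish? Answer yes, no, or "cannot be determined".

no

Tracing the constraints gives publish → test → deploy, so publish must come before deploy.
That means deploy cannot be before publish.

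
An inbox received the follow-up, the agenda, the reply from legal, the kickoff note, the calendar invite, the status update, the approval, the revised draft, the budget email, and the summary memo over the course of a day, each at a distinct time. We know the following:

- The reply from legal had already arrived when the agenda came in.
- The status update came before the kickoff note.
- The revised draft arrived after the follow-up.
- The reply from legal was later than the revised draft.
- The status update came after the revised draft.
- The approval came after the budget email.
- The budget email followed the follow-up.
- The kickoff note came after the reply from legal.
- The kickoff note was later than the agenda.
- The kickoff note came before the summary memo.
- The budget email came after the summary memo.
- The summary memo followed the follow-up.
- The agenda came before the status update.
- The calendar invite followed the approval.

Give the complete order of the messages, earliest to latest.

The constraints fix every adjacent pair, so only one ordering works:
the follow-up → the revised draft → the reply from legal → the agenda → the status update → the kickoff note → the summary memo → the budget email → the approval → the calendar invite.

the follow-up, the revised draft, the reply from legal, the agenda, the status update, the kickoff note, the summary memo, the budget email, the approval, the calendar invite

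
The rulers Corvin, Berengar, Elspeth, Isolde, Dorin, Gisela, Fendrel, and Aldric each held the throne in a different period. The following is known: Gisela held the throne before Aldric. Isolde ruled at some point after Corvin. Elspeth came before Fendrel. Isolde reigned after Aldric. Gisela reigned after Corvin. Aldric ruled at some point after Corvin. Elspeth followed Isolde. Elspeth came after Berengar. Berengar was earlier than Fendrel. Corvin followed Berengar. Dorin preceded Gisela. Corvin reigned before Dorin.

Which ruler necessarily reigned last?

Fendrel

Every other ruler has a chain of constraints placing them before Fendrel, so Fendrel is last.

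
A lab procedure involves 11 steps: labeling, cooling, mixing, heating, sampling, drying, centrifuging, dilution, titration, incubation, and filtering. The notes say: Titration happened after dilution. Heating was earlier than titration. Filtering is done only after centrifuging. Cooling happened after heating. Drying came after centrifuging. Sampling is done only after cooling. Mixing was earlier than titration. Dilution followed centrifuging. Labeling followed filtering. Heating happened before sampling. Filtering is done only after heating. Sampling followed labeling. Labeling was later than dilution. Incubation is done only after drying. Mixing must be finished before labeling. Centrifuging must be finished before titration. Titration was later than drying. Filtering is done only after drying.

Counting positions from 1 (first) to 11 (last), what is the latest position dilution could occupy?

8

Dilution must come before labeling, sampling, and titration — 3 steps forced after it.
Everything else can be placed before dilution in some valid order, so dilution can sit as late as position 11 − 3 = 8.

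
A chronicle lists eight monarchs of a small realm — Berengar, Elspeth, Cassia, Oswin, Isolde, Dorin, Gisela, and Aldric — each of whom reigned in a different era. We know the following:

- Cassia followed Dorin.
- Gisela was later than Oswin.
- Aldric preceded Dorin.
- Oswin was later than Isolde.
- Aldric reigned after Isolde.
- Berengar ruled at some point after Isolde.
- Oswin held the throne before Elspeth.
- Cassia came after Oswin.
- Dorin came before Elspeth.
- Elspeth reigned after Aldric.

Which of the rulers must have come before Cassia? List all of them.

Aldric, Dorin, Isolde, Oswin

Directly stated before Cassia: Dorin and Oswin.
Aldric reaches Cassia via Aldric → Dorin → Cassia.
Isolde reaches Cassia via Isolde → Oswin → Cassia.
No chain forces Berengar (or any of the others) ahead of Cassia.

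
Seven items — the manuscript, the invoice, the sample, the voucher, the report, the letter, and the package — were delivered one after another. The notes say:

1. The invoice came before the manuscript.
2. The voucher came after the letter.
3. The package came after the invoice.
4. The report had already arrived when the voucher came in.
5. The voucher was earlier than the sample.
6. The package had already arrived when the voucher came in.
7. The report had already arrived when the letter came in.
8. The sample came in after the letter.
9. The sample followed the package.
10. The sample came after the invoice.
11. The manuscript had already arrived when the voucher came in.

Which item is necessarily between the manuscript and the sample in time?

the voucher

Tracing the constraints gives the manuscript → the voucher → the sample, so the voucher sits after the manuscript and before the sample.
No other item is forced both after the manuscript and before the sample.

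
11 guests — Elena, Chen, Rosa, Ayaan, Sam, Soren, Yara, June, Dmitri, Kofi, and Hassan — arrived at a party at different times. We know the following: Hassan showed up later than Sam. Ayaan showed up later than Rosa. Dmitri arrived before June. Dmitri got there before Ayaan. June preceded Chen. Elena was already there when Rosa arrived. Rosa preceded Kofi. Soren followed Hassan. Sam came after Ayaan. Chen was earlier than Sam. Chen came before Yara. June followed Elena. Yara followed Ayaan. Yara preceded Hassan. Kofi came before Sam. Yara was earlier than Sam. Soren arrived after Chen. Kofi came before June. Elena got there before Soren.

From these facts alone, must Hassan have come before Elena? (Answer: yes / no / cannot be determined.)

no

Tracing the constraints gives Elena → June → Chen → Sam → Hassan, so Elena must come before Hassan.
That means Hassan cannot be before Elena.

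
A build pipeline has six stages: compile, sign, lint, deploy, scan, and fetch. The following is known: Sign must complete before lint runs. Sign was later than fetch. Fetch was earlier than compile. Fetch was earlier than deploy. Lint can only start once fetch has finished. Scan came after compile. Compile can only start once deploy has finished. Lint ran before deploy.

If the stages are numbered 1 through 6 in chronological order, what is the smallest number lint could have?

Fetch and sign must both come before lint — 2 forced predecessors.
Nothing else is forced ahead of lint, so its earliest slot is position 2 + 1 = 3.

3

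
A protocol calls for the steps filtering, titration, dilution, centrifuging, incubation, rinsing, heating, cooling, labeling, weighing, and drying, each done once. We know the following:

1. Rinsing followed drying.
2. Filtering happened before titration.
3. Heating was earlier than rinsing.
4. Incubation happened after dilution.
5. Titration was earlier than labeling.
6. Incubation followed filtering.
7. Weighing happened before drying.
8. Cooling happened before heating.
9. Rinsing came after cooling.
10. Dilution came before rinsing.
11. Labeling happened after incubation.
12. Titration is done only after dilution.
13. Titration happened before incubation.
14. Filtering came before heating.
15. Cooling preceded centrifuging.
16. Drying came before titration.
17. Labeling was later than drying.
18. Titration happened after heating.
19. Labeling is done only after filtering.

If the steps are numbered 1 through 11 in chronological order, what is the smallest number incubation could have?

Cooling, dilution, drying, filtering, heating, titration, and weighing must all come before incubation — 7 forced predecessors.
Nothing else is forced ahead of incubation, so its earliest slot is position 7 + 1 = 8.

8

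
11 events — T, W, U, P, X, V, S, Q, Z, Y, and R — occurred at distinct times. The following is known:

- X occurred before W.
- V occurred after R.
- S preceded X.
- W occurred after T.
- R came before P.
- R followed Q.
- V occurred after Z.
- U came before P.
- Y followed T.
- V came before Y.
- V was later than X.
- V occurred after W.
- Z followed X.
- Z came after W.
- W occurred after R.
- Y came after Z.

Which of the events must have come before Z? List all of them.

Directly stated before Z: W and X.
Q reaches Z via Q → R → W → Z.
R reaches Z via R → W → Z.
S reaches Z via S → X → Z.
Likewise T reaches Z by chaining the stated constraints.

Q, R, S, T, W, X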